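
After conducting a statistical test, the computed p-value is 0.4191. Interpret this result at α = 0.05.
Since p = 0.4191 > α = 0.05, fail to reject H₀.
There is insufficient evidence to reject the null hypothesis; the result is not statistically significant at the 0.05 level.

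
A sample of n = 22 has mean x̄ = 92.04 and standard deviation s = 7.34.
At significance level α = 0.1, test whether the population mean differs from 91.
One-sample t-test:
H₀: μ = 91
H₁: μ ≠ 91
df = n - 1 = 21
t = (x̄ - μ₀) / (s/√n) = (92.04 - 91) / (7.34/√22) = 0.665
p-value = 0.5136

Since p-value > α = 0.1, we fail to reject H₀.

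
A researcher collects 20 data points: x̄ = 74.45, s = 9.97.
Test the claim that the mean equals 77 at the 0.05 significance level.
One-sample t-test:
H₀: μ = 77
H₁: μ ≠ 77
df = n - 1 = 19
t = (x̄ - μ₀) / (s/√n) = (74.45 - 77) / (9.97/√20) = -1.144
p-value = 0.2669

Since p-value > α = 0.05, we fail to reject H₀.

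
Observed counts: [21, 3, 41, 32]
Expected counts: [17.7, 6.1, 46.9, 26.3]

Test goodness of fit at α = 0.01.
Chi-square goodness of fit test:
H₀: observed counts match expected distribution
H₁: observed counts differ from expected distribution
df = k - 1 = 3
χ² = Σ(O - E)²/E
   = (21 - 17.7)²/17.7 + (3 - 6.1)²/6.1 + (41 - 46.9)²/46.9 + (32 - 26.3)²/26.3
   = 0.615 + 1.575 + 0.742 + 1.235
   = 4.17
p-value = 0.2439

Since p-value > α = 0.01, we fail to reject H₀.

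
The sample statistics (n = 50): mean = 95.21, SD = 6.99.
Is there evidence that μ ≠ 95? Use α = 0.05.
One-sample t-test:
H₀: μ = 95
H₁: μ ≠ 95
df = n - 1 = 49
t = (x̄ - μ₀) / (s/√n) = (95.21 - 95) / (6.99/√50) = 0.212
p-value = 0.8326

Since p-value > α = 0.05, we fail to reject H₀.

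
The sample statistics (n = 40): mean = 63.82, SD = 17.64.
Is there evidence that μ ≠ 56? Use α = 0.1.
One-sample t-test:
H₀: μ = 56
H₁: μ ≠ 56
df = n - 1 = 39
t = (x̄ - μ₀) / (s/√n) = (63.82 - 56) / (17.64/√40) = 2.804
p-value = 0.0078

Since p-value < α = 0.1, we reject H₀.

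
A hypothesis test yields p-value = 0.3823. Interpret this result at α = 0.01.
Since p = 0.3823 > α = 0.01, fail to reject H₀.
There is insufficient evidence to reject the null hypothesis; the result is not statistically significant at the 0.01 level.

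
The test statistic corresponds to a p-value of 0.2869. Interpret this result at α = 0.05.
Since p = 0.2869 > α = 0.05, fail to reject H₀.
There is insufficient evidence to reject the null hypothesis; the result is not statistically significant at the 0.05 level.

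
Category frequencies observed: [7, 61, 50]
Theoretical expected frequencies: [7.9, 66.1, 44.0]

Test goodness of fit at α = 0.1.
Chi-square goodness of fit test:
H₀: observed counts match expected distribution
H₁: observed counts differ from expected distribution
df = k - 1 = 2
χ² = Σ(O - E)²/E
   = (7 - 7.9)²/7.9 + (61 - 66.1)²/66.1 + (50 - 44.0)²/44.0
   = 0.103 + 0.393 + 0.818
   = 1.31
p-value = 0.5184

Since p-value > α = 0.1, we fail to reject H₀.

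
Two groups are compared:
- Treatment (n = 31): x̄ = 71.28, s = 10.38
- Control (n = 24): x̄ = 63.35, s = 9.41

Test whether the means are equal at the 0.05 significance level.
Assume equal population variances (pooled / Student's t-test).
Student's two-sample t-test (equal variances):
H₀: μ₁ = μ₂
H₁: μ₁ ≠ μ₂
df = n₁ + n₂ - 2 = 53
Pooled variance s_p² = [(n₁-1)s₁² + (n₂-1)s₂²] / (n₁ + n₂ - 2) = [(30)(10.38²) + (23)(9.41²)] / 53 = 99.4139
SE = √(s_p²(1/n₁ + 1/n₂)) = √(99.4139 × (1/31 + 1/24)) = 2.7109
t = (x̄₁ - x̄₂) / SE = (71.28 - 63.35) / 2.7109 = 7.93 / 2.7109 = 2.925
p-value = 0.0051

Since p-value < α = 0.05, we reject H₀.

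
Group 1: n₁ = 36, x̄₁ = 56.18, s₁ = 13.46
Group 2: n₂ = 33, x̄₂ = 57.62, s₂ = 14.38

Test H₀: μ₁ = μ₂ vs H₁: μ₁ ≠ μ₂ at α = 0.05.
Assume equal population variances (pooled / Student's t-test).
Student's two-sample t-test (equal variances):
H₀: μ₁ = μ₂
H₁: μ₁ ≠ μ₂
df = n₁ + n₂ - 2 = 67
Pooled variance s_p² = [(n₁-1)s₁² + (n₂-1)s₂²] / (n₁ + n₂ - 2) = [(35)(13.46²) + (32)(14.38²)] / 67 = 193.4046
SE = √(s_p²(1/n₁ + 1/n₂)) = √(193.4046 × (1/36 + 1/33)) = 3.3516
t = (x̄₁ - x̄₂) / SE = (56.18 - 57.62) / 3.3516 = -1.44 / 3.3516 = -0.430
p-value = 0.6688

Since p-value > α = 0.05, we fail to reject H₀.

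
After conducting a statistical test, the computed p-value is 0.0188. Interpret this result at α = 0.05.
Since p = 0.0188 < α = 0.05, reject H₀.
There is sufficient evidence to reject the null hypothesis; the result is statistically significant at the 0.05 level.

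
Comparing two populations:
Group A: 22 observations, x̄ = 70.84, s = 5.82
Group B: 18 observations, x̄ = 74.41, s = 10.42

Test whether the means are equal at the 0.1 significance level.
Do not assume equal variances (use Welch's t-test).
Welch's two-sample t-test:
H₀: μ₁ = μ₂
H₁: μ₁ ≠ μ₂
s₁²/n₁ = 5.82²/22 = 1.5397,  s₂²/n₂ = 10.42²/18 = 6.0320
SE = √(s₁²/n₁ + s₂²/n₂) = √(1.5397 + 6.0320) = 2.7517
df (Welch-Satterthwaite) = (s₁²/n₁ + s₂²/n₂)² / [(s₁²/n₁)²/(n₁-1) + (s₂²/n₂)²/(n₂-1)] ≈ 25.44
t = (x̄₁ - x̄₂) / SE = (70.84 - 74.41) / 2.7517 = -3.57 / 2.7517 = -1.297
p-value = 0.2061

Since p-value > α = 0.1, we fail to reject H₀.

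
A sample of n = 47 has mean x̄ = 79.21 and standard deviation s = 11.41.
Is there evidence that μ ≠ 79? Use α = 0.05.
One-sample t-test:
H₀: μ = 79
H₁: μ ≠ 79
df = n - 1 = 46
t = (x̄ - μ₀) / (s/√n) = (79.21 - 79) / (11.41/√47) = 0.126
p-value = 0.9001

Since p-value > α = 0.05, we fail to reject H₀.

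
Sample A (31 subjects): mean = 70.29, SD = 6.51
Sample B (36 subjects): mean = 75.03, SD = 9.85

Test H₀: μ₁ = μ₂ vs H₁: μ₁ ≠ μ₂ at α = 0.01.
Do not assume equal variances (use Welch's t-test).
Welch's two-sample t-test:
H₀: μ₁ = μ₂
H₁: μ₁ ≠ μ₂
s₁²/n₁ = 6.51²/31 = 1.3671,  s₂²/n₂ = 9.85²/36 = 2.6951
SE = √(s₁²/n₁ + s₂²/n₂) = √(1.3671 + 2.6951) = 2.0155
df (Welch-Satterthwaite) = (s₁²/n₁ + s₂²/n₂)² / [(s₁²/n₁)²/(n₁-1) + (s₂²/n₂)²/(n₂-1)] ≈ 61.16
t = (x̄₁ - x̄₂) / SE = (70.29 - 75.03) / 2.0155 = -4.74 / 2.0155 = -2.352
p-value = 0.0219

Since p-value > α = 0.01, we fail to reject H₀.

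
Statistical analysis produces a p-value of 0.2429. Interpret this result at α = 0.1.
Since p = 0.2429 > α = 0.1, fail to reject H₀.
There is insufficient evidence to reject the null hypothesis; the result is not statistically significant at the 0.1 level.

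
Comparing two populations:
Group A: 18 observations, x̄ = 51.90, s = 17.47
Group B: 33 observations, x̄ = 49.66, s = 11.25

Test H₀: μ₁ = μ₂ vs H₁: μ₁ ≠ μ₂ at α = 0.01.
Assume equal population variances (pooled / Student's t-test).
Student's two-sample t-test (equal variances):
H₀: μ₁ = μ₂
H₁: μ₁ ≠ μ₂
df = n₁ + n₂ - 2 = 49
Pooled variance s_p² = [(n₁-1)s₁² + (n₂-1)s₂²] / (n₁ + n₂ - 2) = [(17)(17.47²) + (32)(11.25²)] / 49 = 188.5391
SE = √(s_p²(1/n₁ + 1/n₂)) = √(188.5391 × (1/18 + 1/33)) = 4.0234
t = (x̄₁ - x̄₂) / SE = (51.90 - 49.66) / 4.0234 = 2.24 / 4.0234 = 0.557
p-value = 0.5802

Since p-value > α = 0.01, we fail to reject H₀.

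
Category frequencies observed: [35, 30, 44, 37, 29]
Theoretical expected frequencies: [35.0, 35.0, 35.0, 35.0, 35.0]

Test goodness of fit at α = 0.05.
Chi-square goodness of fit test:
H₀: observed counts match expected distribution
H₁: observed counts differ from expected distribution
df = k - 1 = 4
χ² = Σ(O - E)²/E
   = (35 - 35.0)²/35.0 + (30 - 35.0)²/35.0 + (44 - 35.0)²/35.0 + (37 - 35.0)²/35.0 + (29 - 35.0)²/35.0
   = 0.000 + 0.714 + 2.314 + 0.114 + 1.029
   = 4.17
p-value = 0.3833

Since p-value > α = 0.05, we fail to reject H₀.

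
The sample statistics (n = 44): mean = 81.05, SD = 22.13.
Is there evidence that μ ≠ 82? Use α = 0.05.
One-sample t-test:
H₀: μ = 82
H₁: μ ≠ 82
df = n - 1 = 43
t = (x̄ - μ₀) / (s/√n) = (81.05 - 82) / (22.13/√44) = -0.285
p-value = 0.7772

Since p-value > α = 0.05, we fail to reject H₀.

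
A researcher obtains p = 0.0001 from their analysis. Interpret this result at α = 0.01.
Since p = 0.0001 < α = 0.01, reject H₀.
There is sufficient evidence to reject the null hypothesis; the result is statistically significant at the 0.01 level.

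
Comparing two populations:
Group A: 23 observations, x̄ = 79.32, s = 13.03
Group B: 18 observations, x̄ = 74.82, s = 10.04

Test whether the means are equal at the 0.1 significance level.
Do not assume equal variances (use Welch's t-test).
Welch's two-sample t-test:
H₀: μ₁ = μ₂
H₁: μ₁ ≠ μ₂
s₁²/n₁ = 13.03²/23 = 7.3818,  s₂²/n₂ = 10.04²/18 = 5.6001
SE = √(s₁²/n₁ + s₂²/n₂) = √(7.3818 + 5.6001) = 3.6030
df (Welch-Satterthwaite) = (s₁²/n₁ + s₂²/n₂)² / [(s₁²/n₁)²/(n₁-1) + (s₂²/n₂)²/(n₂-1)] ≈ 39.00
t = (x̄₁ - x̄₂) / SE = (79.32 - 74.82) / 3.6030 = 4.50 / 3.6030 = 1.249
p-value = 0.2191

Since p-value > α = 0.1, we fail to reject H₀.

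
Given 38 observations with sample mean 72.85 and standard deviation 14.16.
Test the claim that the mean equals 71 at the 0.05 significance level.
One-sample t-test:
H₀: μ = 71
H₁: μ ≠ 71
df = n - 1 = 37
t = (x̄ - μ₀) / (s/√n) = (72.85 - 71) / (14.16/√38) = 0.805
p-value = 0.4257

Since p-value > α = 0.05, we fail to reject H₀.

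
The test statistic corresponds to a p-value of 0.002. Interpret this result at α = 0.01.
Since p = 0.002 < α = 0.01, reject H₀.
There is sufficient evidence to reject the null hypothesis; the result is statistically significant at the 0.01 level.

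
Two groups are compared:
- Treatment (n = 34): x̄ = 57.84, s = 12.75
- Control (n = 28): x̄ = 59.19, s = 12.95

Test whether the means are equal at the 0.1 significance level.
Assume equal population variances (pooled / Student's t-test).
Student's two-sample t-test (equal variances):
H₀: μ₁ = μ₂
H₁: μ₁ ≠ μ₂
df = n₁ + n₂ - 2 = 60
Pooled variance s_p² = [(n₁-1)s₁² + (n₂-1)s₂²] / (n₁ + n₂ - 2) = [(33)(12.75²) + (27)(12.95²)] / 60 = 164.8755
SE = √(s_p²(1/n₁ + 1/n₂)) = √(164.8755 × (1/34 + 1/28)) = 3.2768
t = (x̄₁ - x̄₂) / SE = (57.84 - 59.19) / 3.2768 = -1.35 / 3.2768 = -0.412
p-value = 0.6818

Since p-value > α = 0.1, we fail to reject H₀.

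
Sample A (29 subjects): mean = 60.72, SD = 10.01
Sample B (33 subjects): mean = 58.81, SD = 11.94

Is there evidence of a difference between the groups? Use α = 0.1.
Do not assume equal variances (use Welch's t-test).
Welch's two-sample t-test:
H₀: μ₁ = μ₂
H₁: μ₁ ≠ μ₂
s₁²/n₁ = 10.01²/29 = 3.4552,  s₂²/n₂ = 11.94²/33 = 4.3201
SE = √(s₁²/n₁ + s₂²/n₂) = √(3.4552 + 4.3201) = 2.7884
df (Welch-Satterthwaite) = (s₁²/n₁ + s₂²/n₂)² / [(s₁²/n₁)²/(n₁-1) + (s₂²/n₂)²/(n₂-1)] ≈ 59.88
t = (x̄₁ - x̄₂) / SE = (60.72 - 58.81) / 2.7884 = 1.91 / 2.7884 = 0.685
p-value = 0.4960

Since p-value > α = 0.1, we fail to reject H₀.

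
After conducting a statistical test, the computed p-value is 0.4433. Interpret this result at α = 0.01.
Since p = 0.4433 > α = 0.01, fail to reject H₀.
There is insufficient evidence to reject the null hypothesis; the result is not statistically significant at the 0.01 level.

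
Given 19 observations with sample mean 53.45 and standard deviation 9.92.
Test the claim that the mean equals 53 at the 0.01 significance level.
One-sample t-test:
H₀: μ = 53
H₁: μ ≠ 53
df = n - 1 = 18
t = (x̄ - μ₀) / (s/√n) = (53.45 - 53) / (9.92/√19) = 0.198
p-value = 0.8455

Since p-value > α = 0.01, we fail to reject H₀.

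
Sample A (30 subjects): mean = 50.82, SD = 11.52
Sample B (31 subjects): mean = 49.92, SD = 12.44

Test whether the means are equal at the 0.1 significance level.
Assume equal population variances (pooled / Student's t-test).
Student's two-sample t-test (equal variances):
H₀: μ₁ = μ₂
H₁: μ₁ ≠ μ₂
df = n₁ + n₂ - 2 = 59
Pooled variance s_p² = [(n₁-1)s₁² + (n₂-1)s₂²] / (n₁ + n₂ - 2) = [(29)(11.52²) + (30)(12.44²)] / 59 = 143.9188
SE = √(s_p²(1/n₁ + 1/n₂)) = √(143.9188 × (1/30 + 1/31)) = 3.0724
t = (x̄₁ - x̄₂) / SE = (50.82 - 49.92) / 3.0724 = 0.90 / 3.0724 = 0.293
p-value = 0.7706

Since p-value > α = 0.1, we fail to reject H₀.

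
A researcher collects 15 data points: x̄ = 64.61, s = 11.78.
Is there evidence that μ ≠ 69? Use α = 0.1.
One-sample t-test:
H₀: μ = 69
H₁: μ ≠ 69
df = n - 1 = 14
t = (x̄ - μ₀) / (s/√n) = (64.61 - 69) / (11.78/√15) = -1.443
p-value = 0.1709

Since p-value > α = 0.1, we fail to reject H₀.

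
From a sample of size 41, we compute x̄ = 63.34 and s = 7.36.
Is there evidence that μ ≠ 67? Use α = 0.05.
One-sample t-test:
H₀: μ = 67
H₁: μ ≠ 67
df = n - 1 = 40
t = (x̄ - μ₀) / (s/√n) = (63.34 - 67) / (7.36/√41) = -3.184
p-value = 0.0028

Since p-value < α = 0.05, we reject H₀.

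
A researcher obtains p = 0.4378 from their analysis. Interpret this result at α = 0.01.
Since p = 0.4378 > α = 0.01, fail to reject H₀.
There is insufficient evidence to reject the null hypothesis; the result is not statistically significant at the 0.01 level.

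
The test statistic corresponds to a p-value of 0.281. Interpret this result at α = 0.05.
Since p = 0.281 > α = 0.05, fail to reject H₀.
There is insufficient evidence to reject the null hypothesis; the result is not statistically significant at the 0.05 level.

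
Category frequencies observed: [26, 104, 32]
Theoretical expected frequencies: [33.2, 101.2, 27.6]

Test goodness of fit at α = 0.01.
Chi-square goodness of fit test:
H₀: observed counts match expected distribution
H₁: observed counts differ from expected distribution
df = k - 1 = 2
χ² = Σ(O - E)²/E
   = (26 - 33.2)²/33.2 + (104 - 101.2)²/101.2 + (32 - 27.6)²/27.6
   = 1.561 + 0.077 + 0.701
   = 2.34
p-value = 0.3103

Since p-value > α = 0.01, we fail to reject H₀.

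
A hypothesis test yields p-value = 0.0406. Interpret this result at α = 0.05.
Since p = 0.0406 < α = 0.05, reject H₀.
There is sufficient evidence to reject the null hypothesis; the result is statistically significant at the 0.05 level.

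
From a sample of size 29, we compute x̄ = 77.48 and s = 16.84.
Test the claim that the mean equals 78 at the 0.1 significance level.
One-sample t-test:
H₀: μ = 78
H₁: μ ≠ 78
df = n - 1 = 28
t = (x̄ - μ₀) / (s/√n) = (77.48 - 78) / (16.84/√29) = -0.166
p-value = 0.8691

Since p-value > α = 0.1, we fail to reject H₀.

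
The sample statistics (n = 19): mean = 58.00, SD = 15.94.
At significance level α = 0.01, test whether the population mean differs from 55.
One-sample t-test:
H₀: μ = 55
H₁: μ ≠ 55
df = n - 1 = 18
t = (x̄ - μ₀) / (s/√n) = (58.00 - 55) / (15.94/√19) = 0.820
p-value = 0.4227

Since p-value > α = 0.01, we fail to reject H₀.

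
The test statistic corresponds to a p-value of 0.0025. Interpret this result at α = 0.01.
Since p = 0.0025 < α = 0.01, reject H₀.
There is sufficient evidence to reject the null hypothesis; the result is statistically significant at the 0.01 level.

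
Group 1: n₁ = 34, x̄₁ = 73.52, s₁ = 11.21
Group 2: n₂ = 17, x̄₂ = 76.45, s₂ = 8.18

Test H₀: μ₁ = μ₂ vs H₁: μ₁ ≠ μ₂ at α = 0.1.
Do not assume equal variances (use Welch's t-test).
Welch's two-sample t-test:
H₀: μ₁ = μ₂
H₁: μ₁ ≠ μ₂
s₁²/n₁ = 11.21²/34 = 3.6960,  s₂²/n₂ = 8.18²/17 = 3.9360
SE = √(s₁²/n₁ + s₂²/n₂) = √(3.6960 + 3.9360) = 2.7626
df (Welch-Satterthwaite) = (s₁²/n₁ + s₂²/n₂)² / [(s₁²/n₁)²/(n₁-1) + (s₂²/n₂)²/(n₂-1)] ≈ 42.14
t = (x̄₁ - x̄₂) / SE = (73.52 - 76.45) / 2.7626 = -2.93 / 2.7626 = -1.061
p-value = 0.2949

Since p-value > α = 0.1, we fail to reject H₀.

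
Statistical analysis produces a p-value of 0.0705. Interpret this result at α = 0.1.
Since p = 0.0705 < α = 0.1, reject H₀.
There is sufficient evidence to reject the null hypothesis; the result is statistically significant at the 0.1 level.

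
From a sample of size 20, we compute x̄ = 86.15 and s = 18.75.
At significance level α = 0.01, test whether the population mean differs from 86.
One-sample t-test:
H₀: μ = 86
H₁: μ ≠ 86
df = n - 1 = 19
t = (x̄ - μ₀) / (s/√n) = (86.15 - 86) / (18.75/√20) = 0.036
p-value = 0.9718

Since p-value > α = 0.01, we fail to reject H₀.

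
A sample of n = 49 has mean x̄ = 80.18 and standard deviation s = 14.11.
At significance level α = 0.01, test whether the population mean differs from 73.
One-sample t-test:
H₀: μ = 73
H₁: μ ≠ 73
df = n - 1 = 48
t = (x̄ - μ₀) / (s/√n) = (80.18 - 73) / (14.11/√49) = 3.562
p-value = 0.0008

Since p-value < α = 0.01, we reject H₀.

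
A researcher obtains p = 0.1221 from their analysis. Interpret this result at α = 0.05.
Since p = 0.1221 > α = 0.05, fail to reject H₀.
There is insufficient evidence to reject the null hypothesis; the result is not statistically significant at the 0.05 level.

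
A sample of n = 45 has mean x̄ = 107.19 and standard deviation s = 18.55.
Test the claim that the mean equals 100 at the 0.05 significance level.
One-sample t-test:
H₀: μ = 100
H₁: μ ≠ 100
df = n - 1 = 44
t = (x̄ - μ₀) / (s/√n) = (107.19 - 100) / (18.55/√45) = 2.600
p-value = 0.0126

Since p-value < α = 0.05, we reject H₀.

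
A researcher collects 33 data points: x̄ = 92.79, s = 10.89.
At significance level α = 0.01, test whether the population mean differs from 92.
One-sample t-test:
H₀: μ = 92
H₁: μ ≠ 92
df = n - 1 = 32
t = (x̄ - μ₀) / (s/√n) = (92.79 - 92) / (10.89/√33) = 0.417
p-value = 0.6797

Since p-value > α = 0.01, we fail to reject H₀.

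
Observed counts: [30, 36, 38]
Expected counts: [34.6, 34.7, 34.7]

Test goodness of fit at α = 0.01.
Chi-square goodness of fit test:
H₀: observed counts match expected distribution
H₁: observed counts differ from expected distribution
df = k - 1 = 2
χ² = Σ(O - E)²/E
   = (30 - 34.6)²/34.6 + (36 - 34.7)²/34.7 + (38 - 34.7)²/34.7
   = 0.612 + 0.049 + 0.314
   = 0.97
p-value = 0.6144

Since p-value > α = 0.01, we fail to reject H₀.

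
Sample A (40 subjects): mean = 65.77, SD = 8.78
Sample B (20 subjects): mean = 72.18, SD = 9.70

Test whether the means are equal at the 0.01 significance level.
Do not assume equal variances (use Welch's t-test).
Welch's two-sample t-test:
H₀: μ₁ = μ₂
H₁: μ₁ ≠ μ₂
s₁²/n₁ = 8.78²/40 = 1.9272,  s₂²/n₂ = 9.70²/20 = 4.7045
SE = √(s₁²/n₁ + s₂²/n₂) = √(1.9272 + 4.7045) = 2.5752
df (Welch-Satterthwaite) = (s₁²/n₁ + s₂²/n₂)² / [(s₁²/n₁)²/(n₁-1) + (s₂²/n₂)²/(n₂-1)] ≈ 34.90
t = (x̄₁ - x̄₂) / SE = (65.77 - 72.18) / 2.5752 = -6.41 / 2.5752 = -2.489
p-value = 0.0177

Since p-value > α = 0.01, we fail to reject H₀.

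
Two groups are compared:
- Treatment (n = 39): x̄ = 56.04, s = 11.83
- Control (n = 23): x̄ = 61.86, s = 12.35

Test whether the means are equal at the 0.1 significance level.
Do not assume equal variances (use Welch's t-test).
Welch's two-sample t-test:
H₀: μ₁ = μ₂
H₁: μ₁ ≠ μ₂
s₁²/n₁ = 11.83²/39 = 3.5884,  s₂²/n₂ = 12.35²/23 = 6.6314
SE = √(s₁²/n₁ + s₂²/n₂) = √(3.5884 + 6.6314) = 3.1968
df (Welch-Satterthwaite) = (s₁²/n₁ + s₂²/n₂)² / [(s₁²/n₁)²/(n₁-1) + (s₂²/n₂)²/(n₂-1)] ≈ 44.68
t = (x̄₁ - x̄₂) / SE = (56.04 - 61.86) / 3.1968 = -5.82 / 3.1968 = -1.821
p-value = 0.0754

Since p-value < α = 0.1, we reject H₀.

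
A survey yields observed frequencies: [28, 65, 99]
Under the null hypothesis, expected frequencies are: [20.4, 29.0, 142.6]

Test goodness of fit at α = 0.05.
Chi-square goodness of fit test:
H₀: observed counts match expected distribution
H₁: observed counts differ from expected distribution
df = k - 1 = 2
χ² = Σ(O - E)²/E
   = (28 - 20.4)²/20.4 + (65 - 29.0)²/29.0 + (99 - 142.6)²/142.6
   = 2.831 + 44.690 + 13.331
   = 60.85
p-value < 0.0001

Since p-value < α = 0.05, we reject H₀.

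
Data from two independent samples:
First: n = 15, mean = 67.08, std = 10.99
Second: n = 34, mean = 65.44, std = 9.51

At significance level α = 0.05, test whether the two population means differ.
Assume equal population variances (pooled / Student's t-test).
Student's two-sample t-test (equal variances):
H₀: μ₁ = μ₂
H₁: μ₁ ≠ μ₂
df = n₁ + n₂ - 2 = 47
Pooled variance s_p² = [(n₁-1)s₁² + (n₂-1)s₂²] / (n₁ + n₂ - 2) = [(14)(10.99²) + (33)(9.51²)] / 47 = 99.4775
SE = √(s_p²(1/n₁ + 1/n₂)) = √(99.4775 × (1/15 + 1/34)) = 3.0915
t = (x̄₁ - x̄₂) / SE = (67.08 - 65.44) / 3.0915 = 1.64 / 3.0915 = 0.530
p-value = 0.5983

Since p-value > α = 0.05, we fail to reject H₀.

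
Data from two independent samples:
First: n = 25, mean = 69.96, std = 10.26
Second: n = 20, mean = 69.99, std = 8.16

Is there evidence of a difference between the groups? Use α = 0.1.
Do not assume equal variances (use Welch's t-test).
Welch's two-sample t-test:
H₀: μ₁ = μ₂
H₁: μ₁ ≠ μ₂
s₁²/n₁ = 10.26²/25 = 4.2107,  s₂²/n₂ = 8.16²/20 = 3.3293
SE = √(s₁²/n₁ + s₂²/n₂) = √(4.2107 + 3.3293) = 2.7459
df (Welch-Satterthwaite) = (s₁²/n₁ + s₂²/n₂)² / [(s₁²/n₁)²/(n₁-1) + (s₂²/n₂)²/(n₂-1)] ≈ 43.00
t = (x̄₁ - x̄₂) / SE = (69.96 - 69.99) / 2.7459 = -0.03 / 2.7459 = -0.011
p-value = 0.9913

Since p-value > α = 0.1, we fail to reject H₀.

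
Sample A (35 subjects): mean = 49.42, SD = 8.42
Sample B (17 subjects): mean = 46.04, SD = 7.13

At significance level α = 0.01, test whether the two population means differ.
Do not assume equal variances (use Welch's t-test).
Welch's two-sample t-test:
H₀: μ₁ = μ₂
H₁: μ₁ ≠ μ₂
s₁²/n₁ = 8.42²/35 = 2.0256,  s₂²/n₂ = 7.13²/17 = 2.9904
SE = √(s₁²/n₁ + s₂²/n₂) = √(2.0256 + 2.9904) = 2.2396
df (Welch-Satterthwaite) = (s₁²/n₁ + s₂²/n₂)² / [(s₁²/n₁)²/(n₁-1) + (s₂²/n₂)²/(n₂-1)] ≈ 37.02
t = (x̄₁ - x̄₂) / SE = (49.42 - 46.04) / 2.2396 = 3.38 / 2.2396 = 1.509
p-value = 0.1397

Since p-value > α = 0.01, we fail to reject H₀.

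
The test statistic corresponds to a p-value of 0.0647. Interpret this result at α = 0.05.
Since p = 0.0647 > α = 0.05, fail to reject H₀.
There is insufficient evidence to reject the null hypothesis; the result is not statistically significant at the 0.05 level.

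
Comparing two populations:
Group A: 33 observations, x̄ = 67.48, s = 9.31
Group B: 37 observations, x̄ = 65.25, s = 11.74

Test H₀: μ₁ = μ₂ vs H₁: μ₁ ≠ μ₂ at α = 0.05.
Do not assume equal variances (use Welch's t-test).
Welch's two-sample t-test:
H₀: μ₁ = μ₂
H₁: μ₁ ≠ μ₂
s₁²/n₁ = 9.31²/33 = 2.6265,  s₂²/n₂ = 11.74²/37 = 3.7251
SE = √(s₁²/n₁ + s₂²/n₂) = √(2.6265 + 3.7251) = 2.5202
df (Welch-Satterthwaite) = (s₁²/n₁ + s₂²/n₂)² / [(s₁²/n₁)²/(n₁-1) + (s₂²/n₂)²/(n₂-1)] ≈ 67.12
t = (x̄₁ - x̄₂) / SE = (67.48 - 65.25) / 2.5202 = 2.23 / 2.5202 = 0.885
p-value = 0.3794

Since p-value > α = 0.05, we fail to reject H₀.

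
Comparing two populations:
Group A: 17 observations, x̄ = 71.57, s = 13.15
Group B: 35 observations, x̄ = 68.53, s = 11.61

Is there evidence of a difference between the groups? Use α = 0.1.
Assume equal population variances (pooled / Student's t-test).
Student's two-sample t-test (equal variances):
H₀: μ₁ = μ₂
H₁: μ₁ ≠ μ₂
df = n₁ + n₂ - 2 = 50
Pooled variance s_p² = [(n₁-1)s₁² + (n₂-1)s₂²] / (n₁ + n₂ - 2) = [(16)(13.15²) + (34)(11.61²)] / 50 = 146.9938
SE = √(s_p²(1/n₁ + 1/n₂)) = √(146.9938 × (1/17 + 1/35)) = 3.5842
t = (x̄₁ - x̄₂) / SE = (71.57 - 68.53) / 3.5842 = 3.04 / 3.5842 = 0.848
p-value = 0.4004

Since p-value > α = 0.1, we fail to reject H₀.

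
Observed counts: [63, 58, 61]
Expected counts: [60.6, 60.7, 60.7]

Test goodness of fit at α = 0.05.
Chi-square goodness of fit test:
H₀: observed counts match expected distribution
H₁: observed counts differ from expected distribution
df = k - 1 = 2
χ² = Σ(O - E)²/E
   = (63 - 60.6)²/60.6 + (58 - 60.7)²/60.7 + (61 - 60.7)²/60.7
   = 0.095 + 0.120 + 0.001
   = 0.22
p-value = 0.8973

Since p-value > α = 0.05, we fail to reject H₀.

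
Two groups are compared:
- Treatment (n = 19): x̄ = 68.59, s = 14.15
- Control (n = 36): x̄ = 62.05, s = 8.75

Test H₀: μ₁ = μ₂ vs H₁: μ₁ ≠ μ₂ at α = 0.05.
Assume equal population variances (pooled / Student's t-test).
Student's two-sample t-test (equal variances):
H₀: μ₁ = μ₂
H₁: μ₁ ≠ μ₂
df = n₁ + n₂ - 2 = 53
Pooled variance s_p² = [(n₁-1)s₁² + (n₂-1)s₂²] / (n₁ + n₂ - 2) = [(18)(14.15²) + (35)(8.75²)] / 53 = 118.5602
SE = √(s_p²(1/n₁ + 1/n₂)) = √(118.5602 × (1/19 + 1/36)) = 3.0876
t = (x̄₁ - x̄₂) / SE = (68.59 - 62.05) / 3.0876 = 6.54 / 3.0876 = 2.118
p-value = 0.0389

Since p-value < α = 0.05, we reject H₀.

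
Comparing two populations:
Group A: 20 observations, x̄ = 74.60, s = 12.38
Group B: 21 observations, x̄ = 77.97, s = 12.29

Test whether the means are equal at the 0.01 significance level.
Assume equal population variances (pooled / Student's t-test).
Student's two-sample t-test (equal variances):
H₀: μ₁ = μ₂
H₁: μ₁ ≠ μ₂
df = n₁ + n₂ - 2 = 39
Pooled variance s_p² = [(n₁-1)s₁² + (n₂-1)s₂²] / (n₁ + n₂ - 2) = [(19)(12.38²) + (20)(12.29²)] / 39 = 152.1258
SE = √(s_p²(1/n₁ + 1/n₂)) = √(152.1258 × (1/20 + 1/21)) = 3.8536
t = (x̄₁ - x̄₂) / SE = (74.60 - 77.97) / 3.8536 = -3.37 / 3.8536 = -0.875
p-value = 0.3872

Since p-value > α = 0.01, we fail to reject H₀.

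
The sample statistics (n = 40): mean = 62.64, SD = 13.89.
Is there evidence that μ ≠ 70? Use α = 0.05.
One-sample t-test:
H₀: μ = 70
H₁: μ ≠ 70
df = n - 1 = 39
t = (x̄ - μ₀) / (s/√n) = (62.64 - 70) / (13.89/√40) = -3.351
p-value = 0.0018

Since p-value < α = 0.05, we reject H₀.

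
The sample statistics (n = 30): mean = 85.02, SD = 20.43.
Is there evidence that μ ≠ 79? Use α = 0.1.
One-sample t-test:
H₀: μ = 79
H₁: μ ≠ 79
df = n - 1 = 29
t = (x̄ - μ₀) / (s/√n) = (85.02 - 79) / (20.43/√30) = 1.614
p-value = 0.1174

Since p-value > α = 0.1, we fail to reject H₀.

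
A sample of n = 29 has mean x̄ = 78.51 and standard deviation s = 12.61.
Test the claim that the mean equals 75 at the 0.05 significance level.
One-sample t-test:
H₀: μ = 75
H₁: μ ≠ 75
df = n - 1 = 28
t = (x̄ - μ₀) / (s/√n) = (78.51 - 75) / (12.61/√29) = 1.499
p-value = 0.1451

Since p-value > α = 0.05, we fail to reject H₀.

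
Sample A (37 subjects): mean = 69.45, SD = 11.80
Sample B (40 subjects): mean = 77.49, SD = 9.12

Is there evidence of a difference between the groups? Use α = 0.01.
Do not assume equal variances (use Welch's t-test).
Welch's two-sample t-test:
H₀: μ₁ = μ₂
H₁: μ₁ ≠ μ₂
s₁²/n₁ = 11.80²/37 = 3.7632,  s₂²/n₂ = 9.12²/40 = 2.0794
SE = √(s₁²/n₁ + s₂²/n₂) = √(3.7632 + 2.0794) = 2.4171
df (Welch-Satterthwaite) = (s₁²/n₁ + s₂²/n₂)² / [(s₁²/n₁)²/(n₁-1) + (s₂²/n₂)²/(n₂-1)] ≈ 67.70
t = (x̄₁ - x̄₂) / SE = (69.45 - 77.49) / 2.4171 = -8.04 / 2.4171 = -3.326
p-value = 0.0014

Since p-value < α = 0.01, we reject H₀.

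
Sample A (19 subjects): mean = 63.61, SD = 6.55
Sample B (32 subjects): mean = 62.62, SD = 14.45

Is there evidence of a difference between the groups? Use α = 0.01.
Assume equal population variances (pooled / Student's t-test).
Student's two-sample t-test (equal variances):
H₀: μ₁ = μ₂
H₁: μ₁ ≠ μ₂
df = n₁ + n₂ - 2 = 49
Pooled variance s_p² = [(n₁-1)s₁² + (n₂-1)s₂²] / (n₁ + n₂ - 2) = [(18)(6.55²) + (31)(14.45²)] / 49 = 147.8596
SE = √(s_p²(1/n₁ + 1/n₂)) = √(147.8596 × (1/19 + 1/32)) = 3.5217
t = (x̄₁ - x̄₂) / SE = (63.61 - 62.62) / 3.5217 = 0.99 / 3.5217 = 0.281
p-value = 0.7798

Since p-value > α = 0.01, we fail to reject H₀.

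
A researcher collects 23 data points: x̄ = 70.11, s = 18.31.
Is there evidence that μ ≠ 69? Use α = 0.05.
One-sample t-test:
H₀: μ = 69
H₁: μ ≠ 69
df = n - 1 = 22
t = (x̄ - μ₀) / (s/√n) = (70.11 - 69) / (18.31/√23) = 0.291
p-value = 0.7740

Since p-value > α = 0.05, we fail to reject H₀.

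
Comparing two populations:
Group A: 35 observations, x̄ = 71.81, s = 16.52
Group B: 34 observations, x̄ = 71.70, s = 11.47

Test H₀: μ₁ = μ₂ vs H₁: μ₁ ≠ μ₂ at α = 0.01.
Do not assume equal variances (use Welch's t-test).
Welch's two-sample t-test:
H₀: μ₁ = μ₂
H₁: μ₁ ≠ μ₂
s₁²/n₁ = 16.52²/35 = 7.7974,  s₂²/n₂ = 11.47²/34 = 3.8694
SE = √(s₁²/n₁ + s₂²/n₂) = √(7.7974 + 3.8694) = 3.4157
df (Welch-Satterthwaite) = (s₁²/n₁ + s₂²/n₂)² / [(s₁²/n₁)²/(n₁-1) + (s₂²/n₂)²/(n₂-1)] ≈ 60.71
t = (x̄₁ - x̄₂) / SE = (71.81 - 71.70) / 3.4157 = 0.11 / 3.4157 = 0.032
p-value = 0.9744

Since p-value > α = 0.01, we fail to reject H₀.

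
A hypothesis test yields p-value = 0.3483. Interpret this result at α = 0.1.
Since p = 0.3483 > α = 0.1, fail to reject H₀.
There is insufficient evidence to reject the null hypothesis; the result is not statistically significant at the 0.1 level.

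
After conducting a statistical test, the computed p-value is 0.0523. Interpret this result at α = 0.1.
Since p = 0.0523 < α = 0.1, reject H₀.
There is sufficient evidence to reject the null hypothesis; the result is statistically significant at the 0.1 level.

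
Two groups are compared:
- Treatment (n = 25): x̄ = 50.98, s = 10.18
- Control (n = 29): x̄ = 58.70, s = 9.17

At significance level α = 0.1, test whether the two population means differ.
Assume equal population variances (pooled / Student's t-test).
Student's two-sample t-test (equal variances):
H₀: μ₁ = μ₂
H₁: μ₁ ≠ μ₂
df = n₁ + n₂ - 2 = 52
Pooled variance s_p² = [(n₁-1)s₁² + (n₂-1)s₂²] / (n₁ + n₂ - 2) = [(24)(10.18²) + (28)(9.17²)] / 52 = 93.1090
SE = √(s_p²(1/n₁ + 1/n₂)) = √(93.1090 × (1/25 + 1/29)) = 2.6334
t = (x̄₁ - x̄₂) / SE = (50.98 - 58.70) / 2.6334 = -7.72 / 2.6334 = -2.932
p-value = 0.0050

Since p-value < α = 0.1, we reject H₀.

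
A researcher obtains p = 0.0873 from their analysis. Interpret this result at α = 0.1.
Since p = 0.0873 < α = 0.1, reject H₀.
There is sufficient evidence to reject the null hypothesis; the result is statistically significant at the 0.1 level.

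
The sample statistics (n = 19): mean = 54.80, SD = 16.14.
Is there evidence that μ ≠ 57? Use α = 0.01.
One-sample t-test:
H₀: μ = 57
H₁: μ ≠ 57
df = n - 1 = 18
t = (x̄ - μ₀) / (s/√n) = (54.80 - 57) / (16.14/√19) = -0.594
p-value = 0.5598

Since p-value > α = 0.01, we fail to reject H₀.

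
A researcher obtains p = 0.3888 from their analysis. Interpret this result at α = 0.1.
Since p = 0.3888 > α = 0.1, fail to reject H₀.
There is insufficient evidence to reject the null hypothesis; the result is not statistically significant at the 0.1 level.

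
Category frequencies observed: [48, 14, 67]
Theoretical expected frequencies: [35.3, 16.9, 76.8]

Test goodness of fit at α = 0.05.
Chi-square goodness of fit test:
H₀: observed counts match expected distribution
H₁: observed counts differ from expected distribution
df = k - 1 = 2
χ² = Σ(O - E)²/E
   = (48 - 35.3)²/35.3 + (14 - 16.9)²/16.9 + (67 - 76.8)²/76.8
   = 4.569 + 0.498 + 1.251
   = 6.32
p-value = 0.0425

Since p-value < α = 0.05, we reject H₀.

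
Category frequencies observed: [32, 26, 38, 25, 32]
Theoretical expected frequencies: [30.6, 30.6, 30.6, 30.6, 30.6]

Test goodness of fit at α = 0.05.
Chi-square goodness of fit test:
H₀: observed counts match expected distribution
H₁: observed counts differ from expected distribution
df = k - 1 = 4
χ² = Σ(O - E)²/E
   = (32 - 30.6)²/30.6 + (26 - 30.6)²/30.6 + (38 - 30.6)²/30.6 + (25 - 30.6)²/30.6 + (32 - 30.6)²/30.6
   = 0.064 + 0.692 + 1.790 + 1.025 + 0.064
   = 3.63
p-value = 0.4578

Since p-value > α = 0.05, we fail to reject H₀.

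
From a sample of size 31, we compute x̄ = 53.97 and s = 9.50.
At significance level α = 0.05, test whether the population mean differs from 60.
One-sample t-test:
H₀: μ = 60
H₁: μ ≠ 60
df = n - 1 = 30
t = (x̄ - μ₀) / (s/√n) = (53.97 - 60) / (9.50/√31) = -3.534
p-value = 0.0013

Since p-value < α = 0.05, we reject H₀.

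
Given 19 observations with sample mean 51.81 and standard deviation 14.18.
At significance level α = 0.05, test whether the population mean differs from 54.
One-sample t-test:
H₀: μ = 54
H₁: μ ≠ 54
df = n - 1 = 18
t = (x̄ - μ₀) / (s/√n) = (51.81 - 54) / (14.18/√19) = -0.673
p-value = 0.5094

Since p-value > α = 0.05, we fail to reject H₀.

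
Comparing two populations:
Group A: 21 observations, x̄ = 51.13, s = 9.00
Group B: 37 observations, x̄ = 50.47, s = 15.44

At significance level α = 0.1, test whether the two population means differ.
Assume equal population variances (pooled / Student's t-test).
Student's two-sample t-test (equal variances):
H₀: μ₁ = μ₂
H₁: μ₁ ≠ μ₂
df = n₁ + n₂ - 2 = 56
Pooled variance s_p² = [(n₁-1)s₁² + (n₂-1)s₂²] / (n₁ + n₂ - 2) = [(20)(9.00²) + (36)(15.44²)] / 56 = 182.1816
SE = √(s_p²(1/n₁ + 1/n₂)) = √(182.1816 × (1/21 + 1/37)) = 3.6877
t = (x̄₁ - x̄₂) / SE = (51.13 - 50.47) / 3.6877 = 0.66 / 3.6877 = 0.179
p-value = 0.8586

Since p-value > α = 0.1, we fail to reject H₀.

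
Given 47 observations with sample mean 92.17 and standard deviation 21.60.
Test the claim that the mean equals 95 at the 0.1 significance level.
One-sample t-test:
H₀: μ = 95
H₁: μ ≠ 95
df = n - 1 = 46
t = (x̄ - μ₀) / (s/√n) = (92.17 - 95) / (21.60/√47) = -0.898
p-value = 0.3737

Since p-value > α = 0.1, we fail to reject H₀.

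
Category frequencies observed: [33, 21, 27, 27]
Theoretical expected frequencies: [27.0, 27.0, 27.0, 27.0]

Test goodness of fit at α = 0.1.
Chi-square goodness of fit test:
H₀: observed counts match expected distribution
H₁: observed counts differ from expected distribution
df = k - 1 = 3
χ² = Σ(O - E)²/E
   = (33 - 27.0)²/27.0 + (21 - 27.0)²/27.0 + (27 - 27.0)²/27.0 + (27 - 27.0)²/27.0
   = 1.333 + 1.333 + 0.000 + 0.000
   = 2.67
p-value = 0.4459

Since p-value > α = 0.1, we fail to reject H₀.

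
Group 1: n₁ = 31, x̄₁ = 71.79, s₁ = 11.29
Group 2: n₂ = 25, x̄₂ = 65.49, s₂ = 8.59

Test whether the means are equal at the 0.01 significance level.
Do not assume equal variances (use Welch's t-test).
Welch's two-sample t-test:
H₀: μ₁ = μ₂
H₁: μ₁ ≠ μ₂
s₁²/n₁ = 11.29²/31 = 4.1117,  s₂²/n₂ = 8.59²/25 = 2.9515
SE = √(s₁²/n₁ + s₂²/n₂) = √(4.1117 + 2.9515) = 2.6577
df (Welch-Satterthwaite) = (s₁²/n₁ + s₂²/n₂)² / [(s₁²/n₁)²/(n₁-1) + (s₂²/n₂)²/(n₂-1)] ≈ 53.85
t = (x̄₁ - x̄₂) / SE = (71.79 - 65.49) / 2.6577 = 6.30 / 2.6577 = 2.370
p-value = 0.0214

Since p-value > α = 0.01, we fail to reject H₀.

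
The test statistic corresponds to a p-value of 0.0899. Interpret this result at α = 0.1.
Since p = 0.0899 < α = 0.1, reject H₀.
There is sufficient evidence to reject the null hypothesis; the result is statistically significant at the 0.1 level.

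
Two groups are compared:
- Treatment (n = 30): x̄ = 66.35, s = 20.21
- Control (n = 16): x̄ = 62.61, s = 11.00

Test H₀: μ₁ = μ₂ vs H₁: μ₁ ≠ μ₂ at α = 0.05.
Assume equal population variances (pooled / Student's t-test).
Student's two-sample t-test (equal variances):
H₀: μ₁ = μ₂
H₁: μ₁ ≠ μ₂
df = n₁ + n₂ - 2 = 44
Pooled variance s_p² = [(n₁-1)s₁² + (n₂-1)s₂²] / (n₁ + n₂ - 2) = [(29)(20.21²) + (15)(11.00²)] / 44 = 310.4518
SE = √(s_p²(1/n₁ + 1/n₂)) = √(310.4518 × (1/30 + 1/16)) = 5.4545
t = (x̄₁ - x̄₂) / SE = (66.35 - 62.61) / 5.4545 = 3.74 / 5.4545 = 0.686
p-value = 0.4965

Since p-value > α = 0.05, we fail to reject H₀.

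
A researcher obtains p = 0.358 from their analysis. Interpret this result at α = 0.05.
Since p = 0.358 > α = 0.05, fail to reject H₀.
There is insufficient evidence to reject the null hypothesis; the result is not statistically significant at the 0.05 level.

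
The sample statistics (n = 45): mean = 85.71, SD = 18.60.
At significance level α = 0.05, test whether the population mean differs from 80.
One-sample t-test:
H₀: μ = 80
H₁: μ ≠ 80
df = n - 1 = 44
t = (x̄ - μ₀) / (s/√n) = (85.71 - 80) / (18.60/√45) = 2.059
p-value = 0.0454

Since p-value < α = 0.05, we reject H₀.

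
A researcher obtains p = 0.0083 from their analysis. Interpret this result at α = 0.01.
Since p = 0.0083 < α = 0.01, reject H₀.
There is sufficient evidence to reject the null hypothesis; the result is statistically significant at the 0.01 level.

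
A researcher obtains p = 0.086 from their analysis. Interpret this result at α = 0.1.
Since p = 0.086 < α = 0.1, reject H₀.
There is sufficient evidence to reject the null hypothesis; the result is statistically significant at the 0.1 level.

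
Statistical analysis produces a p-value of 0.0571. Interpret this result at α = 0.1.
Since p = 0.0571 < α = 0.1, reject H₀.
There is sufficient evidence to reject the null hypothesis; the result is statistically significant at the 0.1 level.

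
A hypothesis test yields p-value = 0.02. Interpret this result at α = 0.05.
Since p = 0.02 < α = 0.05, reject H₀.
There is sufficient evidence to reject the null hypothesis; the result is statistically significant at the 0.05 level.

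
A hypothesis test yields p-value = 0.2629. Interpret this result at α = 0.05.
Since p = 0.2629 > α = 0.05, fail to reject H₀.
There is insufficient evidence to reject the null hypothesis; the result is not statistically significant at the 0.05 level.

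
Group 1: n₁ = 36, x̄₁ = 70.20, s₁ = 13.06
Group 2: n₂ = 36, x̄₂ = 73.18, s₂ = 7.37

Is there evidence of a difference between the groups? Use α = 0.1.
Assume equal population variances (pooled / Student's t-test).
Student's two-sample t-test (equal variances):
H₀: μ₁ = μ₂
H₁: μ₁ ≠ μ₂
df = n₁ + n₂ - 2 = 70
Pooled variance s_p² = [(n₁-1)s₁² + (n₂-1)s₂²] / (n₁ + n₂ - 2) = [(35)(13.06²) + (35)(7.37²)] / 70 = 112.4403
SE = √(s_p²(1/n₁ + 1/n₂)) = √(112.4403 × (1/36 + 1/36)) = 2.4993
t = (x̄₁ - x̄₂) / SE = (70.20 - 73.18) / 2.4993 = -2.98 / 2.4993 = -1.192
p-value = 0.2372

Since p-value > α = 0.1, we fail to reject H₀.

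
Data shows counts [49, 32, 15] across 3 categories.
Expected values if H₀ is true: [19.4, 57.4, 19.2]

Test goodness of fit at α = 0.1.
Chi-square goodness of fit test:
H₀: observed counts match expected distribution
H₁: observed counts differ from expected distribution
df = k - 1 = 2
χ² = Σ(O - E)²/E
   = (49 - 19.4)²/19.4 + (32 - 57.4)²/57.4 + (15 - 19.2)²/19.2
   = 45.163 + 11.240 + 0.919
   = 57.32
p-value < 0.0001

Since p-value < α = 0.1, we reject H₀.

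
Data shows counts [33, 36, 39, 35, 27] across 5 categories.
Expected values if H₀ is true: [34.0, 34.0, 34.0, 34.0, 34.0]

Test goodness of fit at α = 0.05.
Chi-square goodness of fit test:
H₀: observed counts match expected distribution
H₁: observed counts differ from expected distribution
df = k - 1 = 4
χ² = Σ(O - E)²/E
   = (33 - 34.0)²/34.0 + (36 - 34.0)²/34.0 + (39 - 34.0)²/34.0 + (35 - 34.0)²/34.0 + (27 - 34.0)²/34.0
   = 0.029 + 0.118 + 0.735 + 0.029 + 1.441
   = 2.35
p-value = 0.6711

Since p-value > α = 0.05, we fail to reject H₀.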